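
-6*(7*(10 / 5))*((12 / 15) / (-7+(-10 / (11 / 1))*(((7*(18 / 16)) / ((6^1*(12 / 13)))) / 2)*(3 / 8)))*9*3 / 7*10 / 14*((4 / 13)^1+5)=503635968 / 3711799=135.69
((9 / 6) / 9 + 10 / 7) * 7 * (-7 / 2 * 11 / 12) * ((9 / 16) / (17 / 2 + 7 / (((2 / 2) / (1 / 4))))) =-5159 / 2624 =-1.97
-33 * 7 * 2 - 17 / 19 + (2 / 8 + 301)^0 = -8776 / 19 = -461.89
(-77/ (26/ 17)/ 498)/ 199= -1309/ 2576652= -0.00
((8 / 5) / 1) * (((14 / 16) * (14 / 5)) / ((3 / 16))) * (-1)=-1568 / 75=-20.91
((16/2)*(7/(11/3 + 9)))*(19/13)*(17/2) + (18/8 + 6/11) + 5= 35875/572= 62.72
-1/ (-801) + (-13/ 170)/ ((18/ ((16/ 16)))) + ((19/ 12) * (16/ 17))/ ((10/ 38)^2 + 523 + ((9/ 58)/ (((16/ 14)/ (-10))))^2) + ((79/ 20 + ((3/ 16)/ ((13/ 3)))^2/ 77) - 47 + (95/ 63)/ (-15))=-42780893881323455274119/ 991430679363661405440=-43.15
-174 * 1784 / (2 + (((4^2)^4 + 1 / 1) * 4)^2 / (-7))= 1086456 / 34360786945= 0.00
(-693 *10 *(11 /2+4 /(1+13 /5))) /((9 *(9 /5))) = -229075 /81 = -2828.09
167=167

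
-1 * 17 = -17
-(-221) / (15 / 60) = 884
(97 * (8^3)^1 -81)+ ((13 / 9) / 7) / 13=49583.02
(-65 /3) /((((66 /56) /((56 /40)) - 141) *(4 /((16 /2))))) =25480 /82413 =0.31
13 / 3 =4.33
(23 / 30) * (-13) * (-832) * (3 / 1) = 124384 / 5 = 24876.80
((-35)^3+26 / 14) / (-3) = 300112 / 21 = 14291.05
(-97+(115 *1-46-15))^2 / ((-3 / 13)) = -8012.33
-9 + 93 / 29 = -168 / 29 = -5.79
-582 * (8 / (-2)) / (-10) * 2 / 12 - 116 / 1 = -774 / 5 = -154.80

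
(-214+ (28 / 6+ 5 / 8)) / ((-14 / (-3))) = -44.72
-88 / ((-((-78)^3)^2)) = 11 / 28149950088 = 0.00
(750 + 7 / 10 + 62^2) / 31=45947 / 310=148.22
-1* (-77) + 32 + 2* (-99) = -89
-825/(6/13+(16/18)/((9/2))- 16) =868725/16154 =53.78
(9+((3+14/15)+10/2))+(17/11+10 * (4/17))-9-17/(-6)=87881/5610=15.67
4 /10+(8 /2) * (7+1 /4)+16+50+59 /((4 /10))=2429 /10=242.90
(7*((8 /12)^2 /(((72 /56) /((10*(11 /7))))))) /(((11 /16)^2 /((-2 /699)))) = -0.23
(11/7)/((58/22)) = 121/203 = 0.60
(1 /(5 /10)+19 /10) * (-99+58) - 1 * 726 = -885.90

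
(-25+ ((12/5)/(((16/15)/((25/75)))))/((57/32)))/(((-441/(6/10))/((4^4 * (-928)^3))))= -95543418159104/13965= -6841633953.39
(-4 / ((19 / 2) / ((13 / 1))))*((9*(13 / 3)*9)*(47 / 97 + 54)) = -192923640 / 1843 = -104679.13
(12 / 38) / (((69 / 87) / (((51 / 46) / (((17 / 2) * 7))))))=522 / 70357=0.01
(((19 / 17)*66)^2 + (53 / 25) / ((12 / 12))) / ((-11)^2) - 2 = 37579767 / 874225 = 42.99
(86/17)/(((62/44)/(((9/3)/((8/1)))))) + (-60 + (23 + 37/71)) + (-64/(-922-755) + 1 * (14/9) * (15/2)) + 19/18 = -4211450863/188244927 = -22.37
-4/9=-0.44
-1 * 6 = -6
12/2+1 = 7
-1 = -1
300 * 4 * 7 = 8400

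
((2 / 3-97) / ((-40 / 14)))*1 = 2023 / 60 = 33.72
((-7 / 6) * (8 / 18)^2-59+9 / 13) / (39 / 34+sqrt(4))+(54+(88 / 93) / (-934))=173217472334 / 4893414201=35.40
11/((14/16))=88/7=12.57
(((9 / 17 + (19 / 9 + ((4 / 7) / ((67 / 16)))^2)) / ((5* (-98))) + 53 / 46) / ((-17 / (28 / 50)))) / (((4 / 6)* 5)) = -434939327069 / 38379620133750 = -0.01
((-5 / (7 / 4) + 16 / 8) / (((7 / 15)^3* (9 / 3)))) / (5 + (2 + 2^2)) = -6750 / 26411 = -0.26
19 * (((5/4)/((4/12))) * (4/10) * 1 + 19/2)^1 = 209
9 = 9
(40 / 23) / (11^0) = 40 / 23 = 1.74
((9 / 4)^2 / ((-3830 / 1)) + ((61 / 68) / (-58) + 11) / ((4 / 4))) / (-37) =-331814247 / 1117808480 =-0.30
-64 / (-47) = 64 / 47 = 1.36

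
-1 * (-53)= 53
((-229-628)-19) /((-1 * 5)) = 876 /5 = 175.20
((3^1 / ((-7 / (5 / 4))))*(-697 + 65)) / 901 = 2370 / 6307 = 0.38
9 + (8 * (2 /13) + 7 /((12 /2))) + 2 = 1045 /78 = 13.40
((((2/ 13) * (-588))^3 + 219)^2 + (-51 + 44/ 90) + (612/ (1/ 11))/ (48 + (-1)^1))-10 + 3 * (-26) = 5591100561581748272336/ 10208701035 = 547679919552.25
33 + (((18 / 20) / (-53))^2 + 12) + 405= 126405081 / 280900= 450.00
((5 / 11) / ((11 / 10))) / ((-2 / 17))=-425 / 121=-3.51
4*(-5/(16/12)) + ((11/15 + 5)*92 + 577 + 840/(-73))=1180366/1095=1077.96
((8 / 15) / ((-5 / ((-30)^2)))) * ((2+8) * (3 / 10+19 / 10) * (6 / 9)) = -1408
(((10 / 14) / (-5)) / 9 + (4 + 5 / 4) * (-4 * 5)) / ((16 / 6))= -827 / 21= -39.38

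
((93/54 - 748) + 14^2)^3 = -971769892625/5832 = -166627210.67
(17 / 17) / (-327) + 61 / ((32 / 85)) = 1695463 / 10464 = 162.03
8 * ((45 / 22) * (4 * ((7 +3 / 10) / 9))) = 584 / 11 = 53.09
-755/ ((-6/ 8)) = 3020/ 3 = 1006.67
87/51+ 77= 1338/17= 78.71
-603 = -603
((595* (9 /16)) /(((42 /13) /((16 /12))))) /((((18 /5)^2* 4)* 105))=5525 /217728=0.03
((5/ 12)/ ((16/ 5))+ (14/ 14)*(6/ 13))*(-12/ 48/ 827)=-1477/ 8256768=-0.00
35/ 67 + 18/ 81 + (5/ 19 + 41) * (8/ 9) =37.42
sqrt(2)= 1.41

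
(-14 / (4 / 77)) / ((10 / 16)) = -2156 / 5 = -431.20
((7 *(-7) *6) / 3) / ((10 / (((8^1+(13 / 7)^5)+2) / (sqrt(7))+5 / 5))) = -539363 *sqrt(7) / 12005-49 / 5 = -128.67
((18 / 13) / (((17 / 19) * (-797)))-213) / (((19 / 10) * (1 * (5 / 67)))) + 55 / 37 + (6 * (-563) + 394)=-555319559893 / 123824311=-4484.74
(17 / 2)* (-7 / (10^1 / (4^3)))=-1904 / 5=-380.80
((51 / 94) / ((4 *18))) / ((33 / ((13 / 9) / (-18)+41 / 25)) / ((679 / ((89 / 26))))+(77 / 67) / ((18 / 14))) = 190532463303 / 25298049277952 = 0.01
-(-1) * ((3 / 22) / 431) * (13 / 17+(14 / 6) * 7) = 0.01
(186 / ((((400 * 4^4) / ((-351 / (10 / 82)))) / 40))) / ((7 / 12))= -4015089 / 11200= -358.49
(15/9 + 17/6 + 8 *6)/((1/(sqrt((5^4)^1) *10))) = 13125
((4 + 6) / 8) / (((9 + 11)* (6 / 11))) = 11 / 96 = 0.11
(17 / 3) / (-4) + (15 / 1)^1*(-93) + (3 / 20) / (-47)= -984476 / 705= -1396.42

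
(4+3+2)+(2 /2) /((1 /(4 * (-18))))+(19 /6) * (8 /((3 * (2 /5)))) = -377 /9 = -41.89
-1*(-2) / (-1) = -2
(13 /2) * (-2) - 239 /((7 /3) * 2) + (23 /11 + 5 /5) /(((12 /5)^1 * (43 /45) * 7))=-211976 /3311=-64.02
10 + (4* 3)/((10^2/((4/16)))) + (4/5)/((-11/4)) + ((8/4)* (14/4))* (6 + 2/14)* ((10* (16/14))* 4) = 15210991/7700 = 1975.45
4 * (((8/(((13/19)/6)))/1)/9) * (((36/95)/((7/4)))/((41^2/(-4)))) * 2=-24576/764855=-0.03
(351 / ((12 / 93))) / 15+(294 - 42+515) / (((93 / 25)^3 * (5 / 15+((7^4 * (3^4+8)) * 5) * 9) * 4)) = 28053761319227683 / 154694024038080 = 181.35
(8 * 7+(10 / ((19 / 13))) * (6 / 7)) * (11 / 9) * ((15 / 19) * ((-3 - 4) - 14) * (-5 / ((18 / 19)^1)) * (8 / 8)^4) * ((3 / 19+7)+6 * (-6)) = -619979800 / 3249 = -190821.73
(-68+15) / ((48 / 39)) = -689 / 16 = -43.06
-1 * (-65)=65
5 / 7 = 0.71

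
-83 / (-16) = 5.19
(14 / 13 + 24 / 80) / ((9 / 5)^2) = 895 / 2106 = 0.42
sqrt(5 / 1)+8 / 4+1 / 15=31 / 15+sqrt(5)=4.30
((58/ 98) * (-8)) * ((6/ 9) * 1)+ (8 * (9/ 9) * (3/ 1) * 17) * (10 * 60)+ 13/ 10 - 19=244779.14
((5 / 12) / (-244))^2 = 25 / 8573184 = 0.00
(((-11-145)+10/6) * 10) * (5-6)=4630/3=1543.33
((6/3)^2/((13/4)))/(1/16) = 256/13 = 19.69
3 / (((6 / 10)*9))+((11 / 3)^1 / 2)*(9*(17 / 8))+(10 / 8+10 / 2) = 6029 / 144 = 41.87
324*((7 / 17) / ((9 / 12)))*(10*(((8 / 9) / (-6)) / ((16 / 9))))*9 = -1334.12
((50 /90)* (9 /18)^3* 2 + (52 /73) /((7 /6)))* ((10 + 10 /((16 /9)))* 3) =1723375 /49056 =35.13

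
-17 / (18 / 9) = -17 / 2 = -8.50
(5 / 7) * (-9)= -45 / 7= -6.43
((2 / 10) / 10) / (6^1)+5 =1501 / 300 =5.00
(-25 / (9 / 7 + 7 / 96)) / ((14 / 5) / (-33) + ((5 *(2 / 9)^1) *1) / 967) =22845375 / 103916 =219.84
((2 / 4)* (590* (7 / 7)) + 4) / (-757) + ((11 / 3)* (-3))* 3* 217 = -5421176 / 757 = -7161.39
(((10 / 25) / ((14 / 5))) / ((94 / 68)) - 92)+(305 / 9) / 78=-21123923 / 230958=-91.46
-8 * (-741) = 5928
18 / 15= 6 / 5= 1.20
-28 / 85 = -0.33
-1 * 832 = -832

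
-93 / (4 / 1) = -93 / 4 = -23.25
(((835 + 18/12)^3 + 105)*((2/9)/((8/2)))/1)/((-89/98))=-229447843793/6408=-35806467.51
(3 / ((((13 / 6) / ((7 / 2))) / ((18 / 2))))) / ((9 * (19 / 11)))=693 / 247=2.81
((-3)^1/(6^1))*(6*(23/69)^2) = -1/3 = -0.33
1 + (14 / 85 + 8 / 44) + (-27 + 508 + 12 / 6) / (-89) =-339554 / 83215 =-4.08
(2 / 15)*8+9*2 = 286 / 15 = 19.07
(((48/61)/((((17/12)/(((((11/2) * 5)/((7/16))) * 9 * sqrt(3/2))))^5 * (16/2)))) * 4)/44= 148693932558227865600000 * sqrt(6)/1455675732539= 250209751027.58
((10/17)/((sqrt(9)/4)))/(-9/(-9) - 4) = -0.26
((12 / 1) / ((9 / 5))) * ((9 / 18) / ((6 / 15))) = 25 / 3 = 8.33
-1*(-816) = 816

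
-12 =-12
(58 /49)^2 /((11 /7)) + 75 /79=548731 /298067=1.84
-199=-199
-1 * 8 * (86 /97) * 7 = -49.65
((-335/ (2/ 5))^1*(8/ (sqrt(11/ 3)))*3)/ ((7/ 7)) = -20100*sqrt(33)/ 11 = -10496.88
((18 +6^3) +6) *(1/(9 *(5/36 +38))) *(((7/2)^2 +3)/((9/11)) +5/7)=390160/28833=13.53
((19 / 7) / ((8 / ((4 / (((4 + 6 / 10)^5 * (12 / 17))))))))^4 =1038030647373199462890625 / 1367079740349569788142313728350949376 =0.00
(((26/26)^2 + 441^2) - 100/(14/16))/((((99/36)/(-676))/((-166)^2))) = -101378306197376/77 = -1316601379186.70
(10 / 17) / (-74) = -5 / 629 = -0.01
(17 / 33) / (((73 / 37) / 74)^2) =127442948 / 175857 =724.70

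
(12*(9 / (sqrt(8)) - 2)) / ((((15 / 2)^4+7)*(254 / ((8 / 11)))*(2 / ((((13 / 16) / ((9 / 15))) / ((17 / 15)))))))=-15600 / 1204953013+17550*sqrt(2) / 1204953013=0.00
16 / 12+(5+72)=235 / 3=78.33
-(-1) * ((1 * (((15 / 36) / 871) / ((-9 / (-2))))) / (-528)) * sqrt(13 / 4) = -5 * sqrt(13) / 49667904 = -0.00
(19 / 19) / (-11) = -1 / 11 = -0.09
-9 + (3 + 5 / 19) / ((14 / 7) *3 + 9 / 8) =-9251 / 1083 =-8.54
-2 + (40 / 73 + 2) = 40 / 73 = 0.55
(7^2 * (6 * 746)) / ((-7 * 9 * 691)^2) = 1492 / 12891987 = 0.00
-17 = -17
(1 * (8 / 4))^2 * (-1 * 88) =-352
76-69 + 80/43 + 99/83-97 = -310313/3569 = -86.95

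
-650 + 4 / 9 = -5846 / 9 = -649.56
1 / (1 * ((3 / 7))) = 7 / 3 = 2.33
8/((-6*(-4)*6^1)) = 1/18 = 0.06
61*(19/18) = 1159/18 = 64.39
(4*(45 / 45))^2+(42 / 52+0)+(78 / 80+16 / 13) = 9887 / 520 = 19.01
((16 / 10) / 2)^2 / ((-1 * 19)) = -16 / 475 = -0.03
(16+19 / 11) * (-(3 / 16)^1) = -585 / 176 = -3.32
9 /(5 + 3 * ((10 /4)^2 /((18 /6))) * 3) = 36 /95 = 0.38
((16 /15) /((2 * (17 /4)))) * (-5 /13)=-32 /663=-0.05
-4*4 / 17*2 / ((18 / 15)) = -1.57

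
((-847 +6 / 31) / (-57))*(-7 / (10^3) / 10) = -183757 / 17670000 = -0.01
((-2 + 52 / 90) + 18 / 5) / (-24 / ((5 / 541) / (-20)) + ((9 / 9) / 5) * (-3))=98 / 2337093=0.00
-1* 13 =-13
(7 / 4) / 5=0.35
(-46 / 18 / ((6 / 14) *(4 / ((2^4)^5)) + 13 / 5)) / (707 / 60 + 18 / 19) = -3486515200 / 45157740267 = -0.08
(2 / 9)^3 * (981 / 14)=436 / 567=0.77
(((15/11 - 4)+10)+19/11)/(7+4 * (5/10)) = 100/99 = 1.01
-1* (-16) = 16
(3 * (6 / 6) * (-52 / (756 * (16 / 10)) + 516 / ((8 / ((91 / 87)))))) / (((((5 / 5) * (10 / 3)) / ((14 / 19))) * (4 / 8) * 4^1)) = 155597 / 6960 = 22.36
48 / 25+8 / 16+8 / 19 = 2699 / 950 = 2.84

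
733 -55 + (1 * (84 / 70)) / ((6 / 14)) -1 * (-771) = 7259 / 5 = 1451.80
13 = 13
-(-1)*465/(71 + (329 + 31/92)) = 14260/12277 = 1.16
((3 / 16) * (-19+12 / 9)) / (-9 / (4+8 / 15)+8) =-901 / 1636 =-0.55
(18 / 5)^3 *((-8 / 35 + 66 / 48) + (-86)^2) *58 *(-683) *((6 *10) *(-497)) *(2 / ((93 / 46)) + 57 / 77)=3825164654639135928 / 5425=705099475509518.14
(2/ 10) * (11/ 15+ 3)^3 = 175616/ 16875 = 10.41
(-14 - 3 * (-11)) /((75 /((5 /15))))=19 /225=0.08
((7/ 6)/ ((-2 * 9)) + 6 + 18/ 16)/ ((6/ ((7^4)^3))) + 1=21107962982821/ 1296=16287008474.40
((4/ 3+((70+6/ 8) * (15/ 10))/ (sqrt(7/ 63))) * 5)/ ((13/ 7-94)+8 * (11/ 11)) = -268555/ 14136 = -19.00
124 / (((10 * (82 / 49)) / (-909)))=-6735.47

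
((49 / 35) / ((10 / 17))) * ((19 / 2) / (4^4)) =2261 / 25600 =0.09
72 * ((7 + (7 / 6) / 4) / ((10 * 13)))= 105 / 26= 4.04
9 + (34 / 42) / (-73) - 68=-59.01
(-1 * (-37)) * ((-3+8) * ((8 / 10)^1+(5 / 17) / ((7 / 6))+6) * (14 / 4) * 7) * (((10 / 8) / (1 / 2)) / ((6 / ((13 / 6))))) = 17659915 / 612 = 28856.07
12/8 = 3/2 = 1.50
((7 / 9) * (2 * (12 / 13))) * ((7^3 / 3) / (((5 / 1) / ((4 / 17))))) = 76832 / 9945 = 7.73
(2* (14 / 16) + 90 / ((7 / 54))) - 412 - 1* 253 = 31.04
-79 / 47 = -1.68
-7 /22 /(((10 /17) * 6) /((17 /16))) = -0.10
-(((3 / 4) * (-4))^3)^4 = -531441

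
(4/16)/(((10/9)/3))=0.68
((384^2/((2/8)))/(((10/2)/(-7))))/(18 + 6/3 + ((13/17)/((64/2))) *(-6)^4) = -140378112/8665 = -16200.59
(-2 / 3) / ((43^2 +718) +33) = -1 / 3900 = -0.00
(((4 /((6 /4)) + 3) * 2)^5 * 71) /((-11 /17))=-54840556768 /2673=-20516482.14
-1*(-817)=817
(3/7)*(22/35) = 66/245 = 0.27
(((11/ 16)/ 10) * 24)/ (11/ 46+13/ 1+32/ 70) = 5313/ 44102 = 0.12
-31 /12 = -2.58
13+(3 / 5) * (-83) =-184 / 5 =-36.80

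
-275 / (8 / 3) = -825 / 8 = -103.12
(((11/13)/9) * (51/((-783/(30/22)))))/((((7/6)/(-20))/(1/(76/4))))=3400/451269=0.01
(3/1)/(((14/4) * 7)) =6/49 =0.12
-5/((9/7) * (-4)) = 35/36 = 0.97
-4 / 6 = -2 / 3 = -0.67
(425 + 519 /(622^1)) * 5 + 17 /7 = 9280989 /4354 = 2131.60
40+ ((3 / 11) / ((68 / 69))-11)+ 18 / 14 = 160025 / 5236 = 30.56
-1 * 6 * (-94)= 564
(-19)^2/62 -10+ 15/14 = -674/217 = -3.11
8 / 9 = 0.89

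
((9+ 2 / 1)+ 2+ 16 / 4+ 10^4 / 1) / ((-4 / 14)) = -70119 / 2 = -35059.50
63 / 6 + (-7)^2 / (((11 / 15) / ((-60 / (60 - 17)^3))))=18277917 / 1749154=10.45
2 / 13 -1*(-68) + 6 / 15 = 4456 / 65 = 68.55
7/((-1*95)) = -7/95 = -0.07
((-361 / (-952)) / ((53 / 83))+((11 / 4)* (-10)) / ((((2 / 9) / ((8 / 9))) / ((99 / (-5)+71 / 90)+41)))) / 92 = -1098106997 / 41777568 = -26.28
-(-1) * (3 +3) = 6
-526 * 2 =-1052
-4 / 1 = -4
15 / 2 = 7.50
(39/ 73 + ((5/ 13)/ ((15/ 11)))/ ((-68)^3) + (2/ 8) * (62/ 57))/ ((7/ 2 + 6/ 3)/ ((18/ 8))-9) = -41135677845/ 334501880128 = -0.12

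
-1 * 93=-93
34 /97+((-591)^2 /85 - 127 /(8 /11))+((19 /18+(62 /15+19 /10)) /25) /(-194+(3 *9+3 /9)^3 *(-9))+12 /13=69854130246690763 /17748228225000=3935.84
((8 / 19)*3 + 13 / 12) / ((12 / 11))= 5885 / 2736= 2.15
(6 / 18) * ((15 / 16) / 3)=5 / 48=0.10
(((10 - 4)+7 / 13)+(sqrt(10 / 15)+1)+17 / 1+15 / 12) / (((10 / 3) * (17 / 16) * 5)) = 8 * sqrt(6) / 425+8046 / 5525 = 1.50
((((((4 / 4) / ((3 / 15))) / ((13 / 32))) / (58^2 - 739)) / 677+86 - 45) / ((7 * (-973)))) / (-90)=189441557 / 2832335619750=0.00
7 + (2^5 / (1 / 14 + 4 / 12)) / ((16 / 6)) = 623 / 17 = 36.65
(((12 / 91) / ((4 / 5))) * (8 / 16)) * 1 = 15 / 182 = 0.08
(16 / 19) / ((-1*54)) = -8 / 513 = -0.02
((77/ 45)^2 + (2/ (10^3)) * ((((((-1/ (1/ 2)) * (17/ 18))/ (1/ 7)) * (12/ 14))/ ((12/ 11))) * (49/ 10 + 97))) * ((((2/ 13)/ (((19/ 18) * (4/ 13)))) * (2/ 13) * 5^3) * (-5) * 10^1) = -3283115/ 8892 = -369.22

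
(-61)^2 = 3721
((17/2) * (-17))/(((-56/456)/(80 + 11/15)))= 949943/10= 94994.30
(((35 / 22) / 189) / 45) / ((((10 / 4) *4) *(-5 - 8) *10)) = -1 / 6949800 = -0.00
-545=-545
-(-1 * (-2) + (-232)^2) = -53826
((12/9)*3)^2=16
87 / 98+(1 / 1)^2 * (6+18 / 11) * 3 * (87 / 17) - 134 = -290863 / 18326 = -15.87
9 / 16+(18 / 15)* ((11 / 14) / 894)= 0.56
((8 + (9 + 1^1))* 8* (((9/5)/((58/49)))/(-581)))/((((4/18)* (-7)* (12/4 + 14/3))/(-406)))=-12.83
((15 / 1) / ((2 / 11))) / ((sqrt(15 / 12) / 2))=66 *sqrt(5)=147.58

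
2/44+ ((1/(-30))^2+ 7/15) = 5081/9900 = 0.51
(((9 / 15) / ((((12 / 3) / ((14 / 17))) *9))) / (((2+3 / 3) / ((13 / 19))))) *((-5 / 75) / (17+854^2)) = -91 / 318025654650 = -0.00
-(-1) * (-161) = -161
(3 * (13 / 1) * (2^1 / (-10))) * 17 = -663 / 5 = -132.60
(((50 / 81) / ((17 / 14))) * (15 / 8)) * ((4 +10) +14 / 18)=116375 / 8262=14.09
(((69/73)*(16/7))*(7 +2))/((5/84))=119232/365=326.66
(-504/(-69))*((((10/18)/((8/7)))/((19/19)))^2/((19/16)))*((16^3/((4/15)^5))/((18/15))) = 1607812500/437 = 3679204.81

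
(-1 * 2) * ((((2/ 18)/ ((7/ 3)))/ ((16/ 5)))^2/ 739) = -25/ 41715072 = -0.00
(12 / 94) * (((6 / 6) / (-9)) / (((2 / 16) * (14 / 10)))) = -80 / 987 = -0.08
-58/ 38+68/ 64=-141/ 304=-0.46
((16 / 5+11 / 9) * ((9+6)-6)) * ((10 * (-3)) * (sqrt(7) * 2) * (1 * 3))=-7164 * sqrt(7)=-18954.16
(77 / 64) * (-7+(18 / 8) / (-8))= -17941 / 2048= -8.76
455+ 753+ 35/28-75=4537/4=1134.25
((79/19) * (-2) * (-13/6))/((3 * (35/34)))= 5.83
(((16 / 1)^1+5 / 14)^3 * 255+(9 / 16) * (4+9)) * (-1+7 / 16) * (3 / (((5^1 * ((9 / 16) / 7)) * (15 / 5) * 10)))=-6124624521 / 39200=-156240.42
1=1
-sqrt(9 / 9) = -1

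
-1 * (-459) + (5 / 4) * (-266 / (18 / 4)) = 3466 / 9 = 385.11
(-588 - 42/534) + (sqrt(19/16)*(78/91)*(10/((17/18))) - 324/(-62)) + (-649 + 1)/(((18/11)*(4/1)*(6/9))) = -4035605/5518 + 270*sqrt(19)/119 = -721.46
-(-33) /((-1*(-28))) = 33 /28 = 1.18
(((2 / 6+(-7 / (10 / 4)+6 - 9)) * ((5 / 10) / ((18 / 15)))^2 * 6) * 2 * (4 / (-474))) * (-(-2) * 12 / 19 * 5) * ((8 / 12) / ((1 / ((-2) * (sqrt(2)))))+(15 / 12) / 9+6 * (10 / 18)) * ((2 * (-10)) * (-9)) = 5125000 / 13509 - 656000 * sqrt(2) / 4503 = 173.35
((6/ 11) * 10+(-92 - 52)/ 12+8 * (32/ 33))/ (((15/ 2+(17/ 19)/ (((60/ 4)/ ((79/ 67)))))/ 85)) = 43282000/ 3180221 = 13.61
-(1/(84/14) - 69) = 413/6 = 68.83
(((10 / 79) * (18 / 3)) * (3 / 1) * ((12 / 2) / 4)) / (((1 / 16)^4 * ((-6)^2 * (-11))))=-491520 / 869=-565.62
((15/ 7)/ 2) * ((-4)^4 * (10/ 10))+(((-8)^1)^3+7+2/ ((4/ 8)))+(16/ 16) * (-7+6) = -1594/ 7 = -227.71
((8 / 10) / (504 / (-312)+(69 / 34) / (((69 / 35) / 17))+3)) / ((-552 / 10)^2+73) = 520 / 38298491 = 0.00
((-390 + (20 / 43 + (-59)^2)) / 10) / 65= 132933 / 27950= 4.76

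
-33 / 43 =-0.77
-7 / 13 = -0.54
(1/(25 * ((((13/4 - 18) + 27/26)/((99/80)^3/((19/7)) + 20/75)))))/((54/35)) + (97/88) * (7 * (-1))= -119239619317679/15450082560000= -7.72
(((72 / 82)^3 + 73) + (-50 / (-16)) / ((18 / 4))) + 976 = 2606135285 / 2481156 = 1050.37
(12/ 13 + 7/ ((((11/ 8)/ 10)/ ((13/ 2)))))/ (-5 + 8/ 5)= -237260/ 2431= -97.60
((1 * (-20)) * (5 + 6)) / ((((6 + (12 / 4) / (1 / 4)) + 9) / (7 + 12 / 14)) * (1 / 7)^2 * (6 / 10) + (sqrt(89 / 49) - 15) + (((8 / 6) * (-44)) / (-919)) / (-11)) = 885237169162500 * sqrt(89) / 6255718691450539 + 92725121934291000 / 6255718691450539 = 16.16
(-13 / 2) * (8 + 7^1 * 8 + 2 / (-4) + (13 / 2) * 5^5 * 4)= -2114151 / 4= -528537.75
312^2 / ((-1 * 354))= -274.98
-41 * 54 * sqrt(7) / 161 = -36.38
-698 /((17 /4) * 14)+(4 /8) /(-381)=-1063871 /90678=-11.73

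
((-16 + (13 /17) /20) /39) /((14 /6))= -5427 /30940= -0.18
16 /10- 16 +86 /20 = -10.10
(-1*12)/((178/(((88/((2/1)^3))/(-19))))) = 66/1691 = 0.04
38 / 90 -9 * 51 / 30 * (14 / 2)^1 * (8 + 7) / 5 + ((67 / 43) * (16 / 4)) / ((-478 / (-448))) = -291386603 / 924930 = -315.04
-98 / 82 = -49 / 41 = -1.20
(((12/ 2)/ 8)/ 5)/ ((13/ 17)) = 51/ 260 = 0.20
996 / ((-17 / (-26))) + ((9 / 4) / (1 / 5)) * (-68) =758.29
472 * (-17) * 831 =-6667944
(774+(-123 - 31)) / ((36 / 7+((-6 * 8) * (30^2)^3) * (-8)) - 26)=70 / 31605677417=0.00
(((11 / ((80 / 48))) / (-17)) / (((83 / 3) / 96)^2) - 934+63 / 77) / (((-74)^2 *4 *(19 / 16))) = -317943863 / 8818023335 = -0.04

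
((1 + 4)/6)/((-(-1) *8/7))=35/48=0.73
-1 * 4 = -4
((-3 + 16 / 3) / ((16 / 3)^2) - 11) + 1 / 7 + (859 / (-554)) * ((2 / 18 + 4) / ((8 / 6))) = -23165171 / 1489152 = -15.56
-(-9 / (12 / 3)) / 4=9 / 16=0.56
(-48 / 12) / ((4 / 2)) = -2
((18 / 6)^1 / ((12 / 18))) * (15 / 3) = 45 / 2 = 22.50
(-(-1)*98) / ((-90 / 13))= -637 / 45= -14.16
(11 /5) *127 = 1397 /5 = 279.40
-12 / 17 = -0.71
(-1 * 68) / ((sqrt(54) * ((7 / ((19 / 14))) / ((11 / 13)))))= -3553 * sqrt(6) / 5733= -1.52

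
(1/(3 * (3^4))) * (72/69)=8/1863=0.00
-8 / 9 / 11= -8 / 99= -0.08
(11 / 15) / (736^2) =11 / 8125440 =0.00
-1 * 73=-73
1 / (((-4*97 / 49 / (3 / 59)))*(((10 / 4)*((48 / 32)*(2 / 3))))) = -147 / 57230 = -0.00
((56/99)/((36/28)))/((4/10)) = 1.10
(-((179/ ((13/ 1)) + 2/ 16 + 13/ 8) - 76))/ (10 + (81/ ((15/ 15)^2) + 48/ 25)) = 78625/ 120796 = 0.65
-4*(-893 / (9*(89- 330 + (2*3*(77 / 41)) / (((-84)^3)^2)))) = -136106611974144 / 82647044057077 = -1.65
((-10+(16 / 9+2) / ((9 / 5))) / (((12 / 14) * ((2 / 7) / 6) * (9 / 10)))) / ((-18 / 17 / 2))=2665600 / 6561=406.28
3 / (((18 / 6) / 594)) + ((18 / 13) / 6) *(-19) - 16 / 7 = 53447 / 91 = 587.33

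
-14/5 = -2.80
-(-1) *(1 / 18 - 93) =-92.94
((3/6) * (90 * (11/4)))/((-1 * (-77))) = 45/28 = 1.61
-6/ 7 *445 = -2670/ 7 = -381.43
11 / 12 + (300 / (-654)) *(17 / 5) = -841 / 1308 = -0.64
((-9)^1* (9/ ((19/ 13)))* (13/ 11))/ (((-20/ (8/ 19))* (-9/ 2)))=-6084/ 19855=-0.31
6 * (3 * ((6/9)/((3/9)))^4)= 288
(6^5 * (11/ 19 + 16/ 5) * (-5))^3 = -21754650047973064704/ 6859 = -3171694131502123.44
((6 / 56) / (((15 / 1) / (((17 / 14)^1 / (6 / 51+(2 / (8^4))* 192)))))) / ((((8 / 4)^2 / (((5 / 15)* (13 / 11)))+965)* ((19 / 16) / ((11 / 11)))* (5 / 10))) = 480896 / 6786315025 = 0.00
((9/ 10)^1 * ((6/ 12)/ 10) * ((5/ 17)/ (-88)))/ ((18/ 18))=-9/ 59840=-0.00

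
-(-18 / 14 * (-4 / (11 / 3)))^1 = -108 / 77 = -1.40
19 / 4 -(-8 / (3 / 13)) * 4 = 1721 / 12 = 143.42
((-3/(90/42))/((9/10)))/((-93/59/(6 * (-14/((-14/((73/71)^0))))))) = 1652/279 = 5.92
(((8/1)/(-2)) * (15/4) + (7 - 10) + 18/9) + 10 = -6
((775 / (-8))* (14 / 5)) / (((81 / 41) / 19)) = -845215 / 324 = -2608.69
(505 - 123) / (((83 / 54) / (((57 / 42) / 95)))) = 10314 / 2905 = 3.55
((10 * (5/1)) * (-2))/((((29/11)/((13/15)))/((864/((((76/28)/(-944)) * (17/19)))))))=11040319.35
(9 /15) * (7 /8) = 21 /40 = 0.52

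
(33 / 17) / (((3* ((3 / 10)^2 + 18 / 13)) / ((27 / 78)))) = 550 / 3621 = 0.15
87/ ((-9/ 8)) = -232/ 3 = -77.33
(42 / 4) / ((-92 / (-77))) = 1617 / 184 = 8.79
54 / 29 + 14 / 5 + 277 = 40841 / 145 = 281.66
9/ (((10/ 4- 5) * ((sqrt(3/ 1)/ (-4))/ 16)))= 384 * sqrt(3)/ 5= 133.02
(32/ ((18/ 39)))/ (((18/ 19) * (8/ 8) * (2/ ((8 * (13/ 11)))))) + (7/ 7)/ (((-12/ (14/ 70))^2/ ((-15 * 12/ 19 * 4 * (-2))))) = 9762034/ 28215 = 345.99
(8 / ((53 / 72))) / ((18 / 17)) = 544 / 53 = 10.26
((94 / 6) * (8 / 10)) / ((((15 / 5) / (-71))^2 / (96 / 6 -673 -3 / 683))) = -141756267224 / 30735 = -4612209.77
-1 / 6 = -0.17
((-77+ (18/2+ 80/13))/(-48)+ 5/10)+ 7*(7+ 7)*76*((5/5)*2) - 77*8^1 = 742653/52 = 14281.79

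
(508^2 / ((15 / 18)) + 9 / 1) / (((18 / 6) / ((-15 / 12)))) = -516143 / 4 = -129035.75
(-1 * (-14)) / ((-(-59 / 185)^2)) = -479150 / 3481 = -137.65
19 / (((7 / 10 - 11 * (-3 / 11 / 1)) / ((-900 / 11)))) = -171000 / 407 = -420.15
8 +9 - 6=11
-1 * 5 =-5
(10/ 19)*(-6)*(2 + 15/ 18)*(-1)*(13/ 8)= 1105/ 76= 14.54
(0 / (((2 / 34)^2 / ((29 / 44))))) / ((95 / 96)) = 0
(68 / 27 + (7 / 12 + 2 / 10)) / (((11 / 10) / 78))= 23179 / 99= 234.13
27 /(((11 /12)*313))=324 /3443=0.09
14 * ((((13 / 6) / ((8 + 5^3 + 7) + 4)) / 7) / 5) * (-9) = -13 / 240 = -0.05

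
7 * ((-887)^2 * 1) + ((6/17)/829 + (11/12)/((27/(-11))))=5507382.63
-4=-4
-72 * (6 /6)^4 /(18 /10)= -40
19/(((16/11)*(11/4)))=19/4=4.75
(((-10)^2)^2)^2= 100000000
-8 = -8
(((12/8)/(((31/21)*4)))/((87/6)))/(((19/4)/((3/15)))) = 63/85405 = 0.00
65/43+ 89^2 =340668/43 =7922.51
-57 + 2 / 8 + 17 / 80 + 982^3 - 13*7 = 75757281637 / 80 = 946966020.46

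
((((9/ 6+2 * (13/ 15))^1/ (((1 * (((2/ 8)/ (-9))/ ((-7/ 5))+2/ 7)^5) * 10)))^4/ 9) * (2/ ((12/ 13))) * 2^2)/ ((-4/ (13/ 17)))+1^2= -178609642889325528475129680726086431/ 4467480435099031311100390625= -39979949.66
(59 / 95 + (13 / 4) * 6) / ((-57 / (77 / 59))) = -294371 / 638970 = -0.46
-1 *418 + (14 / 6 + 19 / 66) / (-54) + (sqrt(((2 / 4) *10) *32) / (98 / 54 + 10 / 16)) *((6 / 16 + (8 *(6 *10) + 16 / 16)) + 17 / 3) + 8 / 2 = -1475669 / 3564 + 420804 *sqrt(10) / 527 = 2111.00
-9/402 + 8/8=131/134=0.98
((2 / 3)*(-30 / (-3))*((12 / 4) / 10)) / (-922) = -1 / 461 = -0.00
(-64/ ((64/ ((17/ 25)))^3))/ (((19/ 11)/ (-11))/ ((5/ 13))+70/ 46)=-13672879/ 198323200000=-0.00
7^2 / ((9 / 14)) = 686 / 9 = 76.22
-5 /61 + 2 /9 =77 /549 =0.14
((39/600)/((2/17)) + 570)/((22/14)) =1597547/4400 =363.08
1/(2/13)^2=169/4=42.25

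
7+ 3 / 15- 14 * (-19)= 1366 / 5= 273.20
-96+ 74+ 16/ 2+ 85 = 71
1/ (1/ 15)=15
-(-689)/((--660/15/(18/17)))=6201/374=16.58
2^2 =4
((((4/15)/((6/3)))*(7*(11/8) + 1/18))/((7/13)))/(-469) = -9061/1772820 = -0.01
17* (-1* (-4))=68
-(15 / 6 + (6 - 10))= 3 / 2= 1.50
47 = 47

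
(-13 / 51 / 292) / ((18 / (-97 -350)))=1937 / 89352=0.02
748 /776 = 187 /194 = 0.96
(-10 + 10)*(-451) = 0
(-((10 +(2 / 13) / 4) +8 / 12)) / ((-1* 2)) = 5.35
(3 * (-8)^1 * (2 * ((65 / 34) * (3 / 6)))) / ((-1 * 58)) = 390 / 493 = 0.79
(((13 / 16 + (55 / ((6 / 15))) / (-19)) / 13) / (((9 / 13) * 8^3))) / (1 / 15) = -3255 / 155648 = -0.02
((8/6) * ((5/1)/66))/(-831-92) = -10/91377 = -0.00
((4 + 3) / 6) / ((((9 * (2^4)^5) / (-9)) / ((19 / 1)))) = -133 / 6291456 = -0.00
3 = 3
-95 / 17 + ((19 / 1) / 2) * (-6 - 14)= -3325 / 17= -195.59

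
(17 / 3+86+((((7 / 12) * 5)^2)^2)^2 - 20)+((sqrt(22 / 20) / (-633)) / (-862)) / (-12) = 2282690745505 / 429981696 - sqrt(110) / 65477520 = 5308.81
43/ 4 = 10.75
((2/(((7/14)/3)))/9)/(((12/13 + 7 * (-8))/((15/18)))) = -65/3222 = -0.02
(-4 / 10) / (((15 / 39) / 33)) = -34.32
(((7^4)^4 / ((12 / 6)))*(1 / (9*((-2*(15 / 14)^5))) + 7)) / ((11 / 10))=1580947435205985296513 / 15035625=105146772096669.43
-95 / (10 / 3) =-57 / 2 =-28.50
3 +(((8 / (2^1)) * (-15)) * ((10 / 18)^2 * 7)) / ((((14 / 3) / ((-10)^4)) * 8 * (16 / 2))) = -78071 / 18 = -4337.28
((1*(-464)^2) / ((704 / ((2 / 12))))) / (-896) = -841 / 14784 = -0.06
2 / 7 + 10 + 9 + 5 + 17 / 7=187 / 7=26.71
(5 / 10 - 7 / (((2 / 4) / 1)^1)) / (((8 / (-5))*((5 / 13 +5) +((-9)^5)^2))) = 1755 / 725251156528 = 0.00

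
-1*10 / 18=-5 / 9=-0.56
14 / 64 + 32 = 1031 / 32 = 32.22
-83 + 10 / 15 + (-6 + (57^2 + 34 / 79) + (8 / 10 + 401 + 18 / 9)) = 4224403 / 1185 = 3564.90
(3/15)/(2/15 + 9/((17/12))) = 51/1654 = 0.03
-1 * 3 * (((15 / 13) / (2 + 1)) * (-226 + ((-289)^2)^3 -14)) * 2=-1344512855145048.46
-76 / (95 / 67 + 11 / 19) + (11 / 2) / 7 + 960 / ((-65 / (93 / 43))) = -688489209 / 9946846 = -69.22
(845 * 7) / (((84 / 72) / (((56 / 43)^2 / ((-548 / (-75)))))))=298116000 / 253313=1176.87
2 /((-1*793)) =-0.00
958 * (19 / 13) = 18202 / 13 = 1400.15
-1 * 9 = -9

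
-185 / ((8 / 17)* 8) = -3145 / 64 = -49.14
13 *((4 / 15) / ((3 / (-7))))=-364 / 45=-8.09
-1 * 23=-23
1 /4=0.25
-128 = -128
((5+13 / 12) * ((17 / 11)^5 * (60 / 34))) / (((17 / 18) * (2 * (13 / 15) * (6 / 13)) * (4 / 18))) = 726264225 / 1288408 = 563.69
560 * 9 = 5040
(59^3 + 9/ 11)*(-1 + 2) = 2259178/ 11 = 205379.82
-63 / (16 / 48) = -189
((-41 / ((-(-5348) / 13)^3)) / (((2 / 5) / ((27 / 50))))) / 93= -810693 / 94834396599040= -0.00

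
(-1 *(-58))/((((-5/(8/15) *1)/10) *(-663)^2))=-928/6593535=-0.00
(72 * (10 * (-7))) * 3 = -15120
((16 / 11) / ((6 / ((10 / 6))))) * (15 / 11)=200 / 363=0.55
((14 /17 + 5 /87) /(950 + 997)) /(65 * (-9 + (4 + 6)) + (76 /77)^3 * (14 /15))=38627435 /5625409249497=0.00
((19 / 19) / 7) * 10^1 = 10 / 7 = 1.43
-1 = -1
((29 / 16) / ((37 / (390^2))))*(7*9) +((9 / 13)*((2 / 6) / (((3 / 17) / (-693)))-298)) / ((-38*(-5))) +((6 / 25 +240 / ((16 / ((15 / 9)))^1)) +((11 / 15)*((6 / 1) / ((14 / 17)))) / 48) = 36036454471649 / 76767600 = 469422.71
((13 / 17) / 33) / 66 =13 / 37026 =0.00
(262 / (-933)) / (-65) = 262 / 60645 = 0.00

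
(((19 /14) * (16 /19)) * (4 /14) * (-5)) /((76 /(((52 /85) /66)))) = -104 /522291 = -0.00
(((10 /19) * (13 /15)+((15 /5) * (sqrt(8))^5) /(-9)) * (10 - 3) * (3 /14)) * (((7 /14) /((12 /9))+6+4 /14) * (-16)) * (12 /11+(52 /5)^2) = -41623816 /5225+204917248 * sqrt(2) /275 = 1045840.09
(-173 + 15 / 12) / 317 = -0.54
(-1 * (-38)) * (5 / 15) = 38 / 3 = 12.67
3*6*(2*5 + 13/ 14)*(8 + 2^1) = 13770/ 7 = 1967.14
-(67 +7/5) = -342/5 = -68.40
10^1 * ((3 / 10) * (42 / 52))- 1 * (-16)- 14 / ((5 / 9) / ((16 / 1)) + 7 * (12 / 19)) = 4843585 / 316966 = 15.28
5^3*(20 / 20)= 125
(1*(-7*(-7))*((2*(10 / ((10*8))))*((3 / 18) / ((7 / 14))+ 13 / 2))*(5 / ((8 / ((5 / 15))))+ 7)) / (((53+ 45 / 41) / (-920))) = -1638731255 / 159696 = -10261.57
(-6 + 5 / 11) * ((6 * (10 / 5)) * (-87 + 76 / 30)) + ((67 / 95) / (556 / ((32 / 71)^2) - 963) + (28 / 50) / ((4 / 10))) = 2668379710697 / 474608695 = 5622.27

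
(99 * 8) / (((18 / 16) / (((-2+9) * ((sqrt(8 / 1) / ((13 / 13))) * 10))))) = 98560 * sqrt(2) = 139384.89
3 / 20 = 0.15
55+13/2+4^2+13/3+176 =257.83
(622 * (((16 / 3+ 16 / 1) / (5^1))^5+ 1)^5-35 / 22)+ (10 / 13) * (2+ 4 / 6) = 3528120669248719057.16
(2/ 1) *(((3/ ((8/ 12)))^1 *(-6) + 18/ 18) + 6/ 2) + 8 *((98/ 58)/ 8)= -1285/ 29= -44.31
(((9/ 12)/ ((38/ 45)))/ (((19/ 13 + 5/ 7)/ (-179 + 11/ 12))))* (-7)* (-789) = -5370206205/ 13376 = -401480.73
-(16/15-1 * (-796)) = -797.07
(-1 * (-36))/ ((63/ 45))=180/ 7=25.71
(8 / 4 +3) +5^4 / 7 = 660 / 7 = 94.29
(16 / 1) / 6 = 8 / 3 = 2.67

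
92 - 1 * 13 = 79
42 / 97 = 0.43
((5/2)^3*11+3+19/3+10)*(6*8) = 9178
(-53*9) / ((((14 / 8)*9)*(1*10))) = -106 / 35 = -3.03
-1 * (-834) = 834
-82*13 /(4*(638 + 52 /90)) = -23985 /57472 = -0.42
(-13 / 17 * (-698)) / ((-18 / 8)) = -36296 / 153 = -237.23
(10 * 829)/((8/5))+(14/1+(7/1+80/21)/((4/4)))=437309/84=5206.06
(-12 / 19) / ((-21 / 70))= 40 / 19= 2.11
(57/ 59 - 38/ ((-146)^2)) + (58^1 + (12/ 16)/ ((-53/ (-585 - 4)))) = 4485838703/ 66655132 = 67.30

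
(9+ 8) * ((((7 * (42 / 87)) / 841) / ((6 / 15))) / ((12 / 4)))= 4165 / 73167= 0.06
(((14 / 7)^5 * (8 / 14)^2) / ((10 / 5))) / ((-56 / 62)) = -1984 / 343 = -5.78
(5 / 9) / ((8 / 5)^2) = 125 / 576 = 0.22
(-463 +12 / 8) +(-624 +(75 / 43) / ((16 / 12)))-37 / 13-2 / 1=-1089.04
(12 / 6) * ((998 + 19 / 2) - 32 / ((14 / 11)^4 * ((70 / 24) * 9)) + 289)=653474009 / 252105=2592.07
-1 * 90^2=-8100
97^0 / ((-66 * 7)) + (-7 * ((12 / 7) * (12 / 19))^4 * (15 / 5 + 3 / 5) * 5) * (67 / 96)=-356514959425 / 2950206798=-120.84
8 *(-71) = -568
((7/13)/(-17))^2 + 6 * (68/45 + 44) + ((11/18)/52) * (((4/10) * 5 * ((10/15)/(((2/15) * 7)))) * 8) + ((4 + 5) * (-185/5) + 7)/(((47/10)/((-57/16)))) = 1504905803633/2892364020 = 520.30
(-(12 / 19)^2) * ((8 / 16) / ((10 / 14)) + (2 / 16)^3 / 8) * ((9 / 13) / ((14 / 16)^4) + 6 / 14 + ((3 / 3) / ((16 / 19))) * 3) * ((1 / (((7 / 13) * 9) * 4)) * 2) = -37042759977 / 248517713920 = -0.15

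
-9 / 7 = -1.29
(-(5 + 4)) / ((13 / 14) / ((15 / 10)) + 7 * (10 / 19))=-3591 / 1717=-2.09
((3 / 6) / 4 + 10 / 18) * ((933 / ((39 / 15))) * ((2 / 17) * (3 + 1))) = 76195 / 663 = 114.92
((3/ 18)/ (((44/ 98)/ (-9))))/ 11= -147/ 484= -0.30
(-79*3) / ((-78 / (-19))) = -1501 / 26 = -57.73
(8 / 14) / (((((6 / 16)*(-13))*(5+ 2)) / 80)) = -2560 / 1911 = -1.34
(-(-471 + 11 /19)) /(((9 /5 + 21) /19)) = 22345 /57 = 392.02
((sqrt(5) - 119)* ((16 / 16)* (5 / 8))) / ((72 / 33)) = -6545 / 192+55* sqrt(5) / 192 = -33.45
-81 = -81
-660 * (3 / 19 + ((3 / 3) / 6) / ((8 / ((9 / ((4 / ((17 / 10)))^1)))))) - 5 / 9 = -861073 / 5472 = -157.36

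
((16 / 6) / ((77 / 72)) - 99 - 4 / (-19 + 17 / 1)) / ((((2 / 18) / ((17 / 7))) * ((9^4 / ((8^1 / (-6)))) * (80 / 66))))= 0.35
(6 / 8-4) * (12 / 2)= -39 / 2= -19.50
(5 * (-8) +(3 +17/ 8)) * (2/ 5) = -13.95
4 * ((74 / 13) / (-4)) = -74 / 13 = -5.69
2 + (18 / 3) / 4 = 7 / 2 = 3.50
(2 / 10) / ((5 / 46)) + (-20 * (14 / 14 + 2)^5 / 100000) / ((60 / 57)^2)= 3592277 / 2000000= 1.80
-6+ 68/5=7.60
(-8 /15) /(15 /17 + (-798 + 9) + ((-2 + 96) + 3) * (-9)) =136 /423585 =0.00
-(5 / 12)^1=-5 / 12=-0.42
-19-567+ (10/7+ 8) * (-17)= -5224/7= -746.29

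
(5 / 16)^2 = 25 / 256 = 0.10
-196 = -196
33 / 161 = 0.20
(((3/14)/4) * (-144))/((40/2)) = -27/70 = -0.39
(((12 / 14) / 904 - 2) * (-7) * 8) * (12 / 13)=151800 / 1469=103.34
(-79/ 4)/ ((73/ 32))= -632/ 73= -8.66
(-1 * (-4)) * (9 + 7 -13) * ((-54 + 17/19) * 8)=-96864/19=-5098.11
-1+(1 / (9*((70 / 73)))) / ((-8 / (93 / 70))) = -119863 / 117600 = -1.02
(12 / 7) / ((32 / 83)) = 249 / 56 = 4.45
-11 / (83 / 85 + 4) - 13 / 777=-243998 / 109557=-2.23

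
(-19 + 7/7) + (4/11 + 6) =-128/11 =-11.64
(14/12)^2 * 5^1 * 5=1225/36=34.03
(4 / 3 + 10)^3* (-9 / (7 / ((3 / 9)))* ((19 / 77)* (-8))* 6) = 11948416 / 1617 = 7389.25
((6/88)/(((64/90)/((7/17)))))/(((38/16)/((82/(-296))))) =-0.00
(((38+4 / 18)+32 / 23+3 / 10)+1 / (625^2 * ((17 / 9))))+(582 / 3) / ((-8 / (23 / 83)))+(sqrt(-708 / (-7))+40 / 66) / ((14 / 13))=13 * sqrt(1239) / 49+1186217915516357 / 35140514062500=43.10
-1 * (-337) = 337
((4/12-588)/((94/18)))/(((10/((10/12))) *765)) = -1763/143820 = -0.01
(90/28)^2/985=405/38612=0.01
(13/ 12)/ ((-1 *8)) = -13/ 96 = -0.14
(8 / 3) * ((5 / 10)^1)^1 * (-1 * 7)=-28 / 3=-9.33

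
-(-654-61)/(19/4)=2860/19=150.53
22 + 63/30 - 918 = -8939/10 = -893.90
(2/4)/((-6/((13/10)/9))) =-13/1080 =-0.01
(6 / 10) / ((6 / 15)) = 3 / 2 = 1.50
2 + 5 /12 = 29 /12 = 2.42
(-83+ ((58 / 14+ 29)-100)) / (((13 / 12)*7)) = -12588 / 637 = -19.76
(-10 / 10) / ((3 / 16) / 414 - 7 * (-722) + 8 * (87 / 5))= -11040 / 57332933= -0.00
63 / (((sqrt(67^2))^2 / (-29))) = -1827 / 4489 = -0.41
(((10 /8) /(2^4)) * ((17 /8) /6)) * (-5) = -425 /3072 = -0.14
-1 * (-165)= 165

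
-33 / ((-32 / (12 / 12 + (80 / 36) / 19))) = 2101 / 1824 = 1.15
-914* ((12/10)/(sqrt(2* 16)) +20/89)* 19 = -347320/89- 26049* sqrt(2)/10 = -7586.36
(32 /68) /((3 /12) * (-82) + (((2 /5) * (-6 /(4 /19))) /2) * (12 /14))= -560 /30209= -0.02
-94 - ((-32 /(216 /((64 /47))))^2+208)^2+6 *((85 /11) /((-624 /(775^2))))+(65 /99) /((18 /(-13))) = -261075641355982389865 /2966692357567224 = -88002.26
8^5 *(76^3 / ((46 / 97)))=697641730048 / 23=30332249132.52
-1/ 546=-0.00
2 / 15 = 0.13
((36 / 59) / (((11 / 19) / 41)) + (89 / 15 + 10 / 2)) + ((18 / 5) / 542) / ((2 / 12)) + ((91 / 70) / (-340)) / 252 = 8165196270053 / 150693127200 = 54.18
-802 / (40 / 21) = -8421 / 20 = -421.05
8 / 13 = 0.62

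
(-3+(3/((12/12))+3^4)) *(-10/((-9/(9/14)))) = 405/7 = 57.86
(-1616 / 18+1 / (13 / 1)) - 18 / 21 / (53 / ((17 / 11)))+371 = 134301938 / 477477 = 281.27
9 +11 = 20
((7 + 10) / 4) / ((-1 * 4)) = -17 / 16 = -1.06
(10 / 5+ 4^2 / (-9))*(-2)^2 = 0.89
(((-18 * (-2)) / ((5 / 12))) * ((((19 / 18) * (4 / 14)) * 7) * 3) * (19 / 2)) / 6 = 4332 / 5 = 866.40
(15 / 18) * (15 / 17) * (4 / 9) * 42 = 13.73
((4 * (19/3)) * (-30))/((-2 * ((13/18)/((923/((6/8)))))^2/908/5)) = 5009318323200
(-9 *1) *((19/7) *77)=-1881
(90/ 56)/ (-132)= -15/ 1232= -0.01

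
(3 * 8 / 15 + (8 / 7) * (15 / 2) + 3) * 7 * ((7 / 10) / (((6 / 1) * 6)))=3227 / 1800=1.79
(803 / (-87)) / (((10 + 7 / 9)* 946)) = -219 / 241918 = -0.00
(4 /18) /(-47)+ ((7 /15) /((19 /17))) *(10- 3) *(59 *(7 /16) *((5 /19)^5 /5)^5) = -56590509378458777219886298079840267 /11968892733544227065691703005189927408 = -0.00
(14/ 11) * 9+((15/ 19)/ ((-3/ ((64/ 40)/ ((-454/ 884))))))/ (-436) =59225018/ 5171287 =11.45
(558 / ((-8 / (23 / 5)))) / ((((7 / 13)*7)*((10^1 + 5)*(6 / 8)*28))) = -9269 / 34300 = -0.27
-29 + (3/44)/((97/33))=-28.98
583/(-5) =-583/5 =-116.60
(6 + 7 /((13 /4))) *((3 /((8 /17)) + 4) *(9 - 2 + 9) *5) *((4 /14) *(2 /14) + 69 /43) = 305026660 /27391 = 11136.02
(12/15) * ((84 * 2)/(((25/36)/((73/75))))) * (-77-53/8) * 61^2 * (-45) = 1648586311344/625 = 2637738098.15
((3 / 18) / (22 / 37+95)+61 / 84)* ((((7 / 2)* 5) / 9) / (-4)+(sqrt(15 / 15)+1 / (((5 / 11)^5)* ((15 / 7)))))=239067729143 / 13369860000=17.88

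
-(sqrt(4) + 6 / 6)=-3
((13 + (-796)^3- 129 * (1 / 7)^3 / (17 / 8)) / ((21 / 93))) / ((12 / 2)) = -30389438285265 / 81634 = -372264476.63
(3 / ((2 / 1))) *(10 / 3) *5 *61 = 1525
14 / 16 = 7 / 8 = 0.88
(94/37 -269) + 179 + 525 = 16189/37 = 437.54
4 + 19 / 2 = 27 / 2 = 13.50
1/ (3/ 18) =6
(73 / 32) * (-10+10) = 0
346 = 346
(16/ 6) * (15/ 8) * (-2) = -10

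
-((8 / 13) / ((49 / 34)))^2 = -73984 / 405769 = -0.18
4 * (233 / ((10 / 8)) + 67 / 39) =146732 / 195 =752.47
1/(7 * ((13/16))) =16/91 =0.18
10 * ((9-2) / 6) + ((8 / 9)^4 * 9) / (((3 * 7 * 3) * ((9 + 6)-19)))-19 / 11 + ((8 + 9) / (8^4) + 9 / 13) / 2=552289562393 / 53801459712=10.27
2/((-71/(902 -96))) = -1612/71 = -22.70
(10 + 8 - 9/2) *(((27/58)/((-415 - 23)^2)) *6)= 243/1236328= 0.00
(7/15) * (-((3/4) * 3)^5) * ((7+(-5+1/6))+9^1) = -3077109/10240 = -300.50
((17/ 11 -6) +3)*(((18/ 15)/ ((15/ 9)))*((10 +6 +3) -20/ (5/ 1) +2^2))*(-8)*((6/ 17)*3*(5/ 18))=46.82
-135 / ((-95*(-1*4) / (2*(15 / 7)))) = -405 / 266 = -1.52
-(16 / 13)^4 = -65536 / 28561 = -2.29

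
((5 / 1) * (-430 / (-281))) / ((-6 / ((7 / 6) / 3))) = -7525 / 15174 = -0.50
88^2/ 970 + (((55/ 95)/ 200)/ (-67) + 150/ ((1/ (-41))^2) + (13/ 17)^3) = 30594995286184349/ 121332430600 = 252158.43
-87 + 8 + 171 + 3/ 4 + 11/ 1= 415/ 4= 103.75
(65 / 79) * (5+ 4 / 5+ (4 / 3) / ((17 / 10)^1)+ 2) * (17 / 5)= 28457 / 1185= 24.01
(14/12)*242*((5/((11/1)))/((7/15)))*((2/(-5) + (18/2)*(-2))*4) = -20240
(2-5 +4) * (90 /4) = 45 /2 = 22.50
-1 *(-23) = 23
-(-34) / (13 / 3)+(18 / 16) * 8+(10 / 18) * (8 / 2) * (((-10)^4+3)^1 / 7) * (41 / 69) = 15369139 / 8073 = 1903.77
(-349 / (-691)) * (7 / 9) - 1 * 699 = -4344638 / 6219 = -698.61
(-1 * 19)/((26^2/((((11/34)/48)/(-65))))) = 209/71710080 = 0.00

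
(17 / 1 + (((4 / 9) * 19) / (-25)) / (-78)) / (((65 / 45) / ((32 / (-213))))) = -4774816 / 2699775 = -1.77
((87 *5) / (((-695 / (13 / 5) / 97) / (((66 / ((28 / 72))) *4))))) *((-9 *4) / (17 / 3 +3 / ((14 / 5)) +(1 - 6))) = 112606775424 / 50735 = 2219508.73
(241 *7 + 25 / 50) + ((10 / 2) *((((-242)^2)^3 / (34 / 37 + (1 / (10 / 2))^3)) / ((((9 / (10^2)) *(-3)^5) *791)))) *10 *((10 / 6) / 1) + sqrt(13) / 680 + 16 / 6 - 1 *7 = -46448739900575058946279 / 44496925074 + sqrt(13) / 680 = -1043864038320.15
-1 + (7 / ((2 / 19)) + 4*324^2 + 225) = 840389 / 2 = 420194.50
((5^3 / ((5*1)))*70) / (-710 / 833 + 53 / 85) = -7288750 / 953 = -7648.22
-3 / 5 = -0.60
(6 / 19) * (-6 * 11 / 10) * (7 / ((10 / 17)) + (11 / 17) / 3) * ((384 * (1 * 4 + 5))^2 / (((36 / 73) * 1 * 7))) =-4938555764736 / 56525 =-87369407.60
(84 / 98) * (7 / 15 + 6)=194 / 35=5.54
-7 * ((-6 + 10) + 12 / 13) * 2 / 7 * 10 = -98.46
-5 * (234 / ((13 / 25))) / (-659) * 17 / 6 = 6375 / 659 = 9.67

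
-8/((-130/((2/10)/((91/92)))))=368/29575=0.01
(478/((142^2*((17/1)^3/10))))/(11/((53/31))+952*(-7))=-63335/8738860650483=-0.00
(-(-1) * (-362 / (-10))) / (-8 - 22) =-181 / 150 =-1.21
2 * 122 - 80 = 164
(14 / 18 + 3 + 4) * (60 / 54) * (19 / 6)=6650 / 243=27.37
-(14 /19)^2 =-196 /361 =-0.54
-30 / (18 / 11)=-55 / 3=-18.33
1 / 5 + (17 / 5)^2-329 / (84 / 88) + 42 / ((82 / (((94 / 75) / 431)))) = -441207554 / 1325325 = -332.91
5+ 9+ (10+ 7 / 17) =415 / 17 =24.41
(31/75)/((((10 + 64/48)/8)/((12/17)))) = 1488/7225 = 0.21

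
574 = 574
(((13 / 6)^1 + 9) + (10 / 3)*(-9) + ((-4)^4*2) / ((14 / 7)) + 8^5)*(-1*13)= -2574403 / 6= -429067.17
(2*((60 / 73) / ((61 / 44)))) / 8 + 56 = 250028 / 4453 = 56.15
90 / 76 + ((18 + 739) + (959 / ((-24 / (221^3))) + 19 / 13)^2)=344057602784672294446051 / 1849536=186023739351206083.28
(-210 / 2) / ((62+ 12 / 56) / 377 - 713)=42630 / 289411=0.15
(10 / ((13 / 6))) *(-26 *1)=-120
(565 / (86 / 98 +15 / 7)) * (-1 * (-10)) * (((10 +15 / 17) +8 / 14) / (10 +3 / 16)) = 215626600 / 102527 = 2103.12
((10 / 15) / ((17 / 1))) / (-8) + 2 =407 / 204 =2.00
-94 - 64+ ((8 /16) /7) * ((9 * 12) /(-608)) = -336251 /2128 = -158.01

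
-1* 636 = -636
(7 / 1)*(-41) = -287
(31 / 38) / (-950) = -31 / 36100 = -0.00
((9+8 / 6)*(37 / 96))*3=1147 / 96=11.95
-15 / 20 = -3 / 4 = -0.75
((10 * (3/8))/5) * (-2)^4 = 12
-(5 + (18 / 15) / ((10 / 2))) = -131 / 25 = -5.24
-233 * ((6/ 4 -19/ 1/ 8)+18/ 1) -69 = -32473/ 8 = -4059.12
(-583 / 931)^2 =0.39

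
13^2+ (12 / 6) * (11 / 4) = 349 / 2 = 174.50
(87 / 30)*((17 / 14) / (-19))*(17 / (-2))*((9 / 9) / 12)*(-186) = -259811 / 10640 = -24.42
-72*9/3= -216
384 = 384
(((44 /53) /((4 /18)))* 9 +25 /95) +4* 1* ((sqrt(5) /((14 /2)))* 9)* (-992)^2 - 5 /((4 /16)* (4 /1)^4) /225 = 98273233 /2900160 +35426304* sqrt(5) /7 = 11316551.59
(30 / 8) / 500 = 3 / 400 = 0.01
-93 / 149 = -0.62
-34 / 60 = -0.57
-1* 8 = -8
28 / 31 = 0.90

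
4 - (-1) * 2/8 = 17/4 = 4.25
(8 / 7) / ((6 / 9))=12 / 7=1.71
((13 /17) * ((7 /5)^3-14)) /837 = -6097 /592875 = -0.01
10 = 10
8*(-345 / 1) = -2760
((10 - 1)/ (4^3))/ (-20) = -9/ 1280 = -0.01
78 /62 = 39 /31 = 1.26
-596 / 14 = -298 / 7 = -42.57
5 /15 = 1 /3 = 0.33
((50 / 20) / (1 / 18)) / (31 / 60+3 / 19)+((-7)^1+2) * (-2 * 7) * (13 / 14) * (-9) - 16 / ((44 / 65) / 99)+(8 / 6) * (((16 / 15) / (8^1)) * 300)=-6471035 / 2307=-2804.96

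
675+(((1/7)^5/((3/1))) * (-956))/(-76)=646649564/957999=675.00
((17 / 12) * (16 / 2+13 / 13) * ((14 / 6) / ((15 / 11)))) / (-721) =-187 / 6180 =-0.03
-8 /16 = -1 /2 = -0.50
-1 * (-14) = 14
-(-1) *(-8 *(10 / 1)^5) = -800000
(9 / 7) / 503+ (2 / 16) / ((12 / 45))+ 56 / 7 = 954479 / 112672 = 8.47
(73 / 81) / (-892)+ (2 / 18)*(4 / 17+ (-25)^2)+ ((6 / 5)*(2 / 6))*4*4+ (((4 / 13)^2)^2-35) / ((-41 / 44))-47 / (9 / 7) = 552785747116843 / 7191608961420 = 76.87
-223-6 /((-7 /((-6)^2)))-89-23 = -2129 /7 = -304.14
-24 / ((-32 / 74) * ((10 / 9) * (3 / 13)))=4329 / 20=216.45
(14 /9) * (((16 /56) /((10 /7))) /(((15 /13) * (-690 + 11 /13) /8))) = -18928 /6047325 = -0.00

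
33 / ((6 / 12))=66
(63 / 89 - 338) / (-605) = 2729 / 4895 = 0.56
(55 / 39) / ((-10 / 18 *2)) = -33 / 26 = -1.27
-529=-529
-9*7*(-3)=189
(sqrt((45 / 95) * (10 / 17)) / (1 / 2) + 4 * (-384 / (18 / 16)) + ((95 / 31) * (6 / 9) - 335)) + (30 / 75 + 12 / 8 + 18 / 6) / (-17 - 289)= -1697.25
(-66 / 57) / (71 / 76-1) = 88 / 5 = 17.60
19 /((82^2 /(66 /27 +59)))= 10507 /60516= 0.17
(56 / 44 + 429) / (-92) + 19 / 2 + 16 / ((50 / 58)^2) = 16668097 / 632500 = 26.35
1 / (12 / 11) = 11 / 12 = 0.92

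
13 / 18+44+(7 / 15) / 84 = 8051 / 180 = 44.73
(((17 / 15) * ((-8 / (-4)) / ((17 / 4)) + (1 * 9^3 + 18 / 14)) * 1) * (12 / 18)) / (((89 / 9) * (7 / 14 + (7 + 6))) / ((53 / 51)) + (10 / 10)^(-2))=3687104 / 864549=4.26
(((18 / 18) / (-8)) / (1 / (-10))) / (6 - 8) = -5 / 8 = -0.62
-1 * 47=-47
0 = 0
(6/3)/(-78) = -1/39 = -0.03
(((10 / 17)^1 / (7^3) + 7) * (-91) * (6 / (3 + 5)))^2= 2535269616009 / 11102224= 228356.91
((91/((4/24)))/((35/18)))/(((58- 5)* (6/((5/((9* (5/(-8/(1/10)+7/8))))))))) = -7.76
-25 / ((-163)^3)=25 / 4330747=0.00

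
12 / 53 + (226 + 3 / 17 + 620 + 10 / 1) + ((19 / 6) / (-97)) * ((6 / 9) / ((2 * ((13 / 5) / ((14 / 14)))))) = 17514122467 / 20450898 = 856.40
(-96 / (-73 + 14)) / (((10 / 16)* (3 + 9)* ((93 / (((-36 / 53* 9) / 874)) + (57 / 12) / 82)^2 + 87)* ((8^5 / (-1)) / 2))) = -1225449 / 16360784858284180540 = -0.00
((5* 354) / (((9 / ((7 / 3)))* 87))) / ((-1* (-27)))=4130 / 21141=0.20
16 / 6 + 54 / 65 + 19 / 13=967 / 195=4.96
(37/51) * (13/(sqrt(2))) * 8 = 1924 * sqrt(2)/51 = 53.35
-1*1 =-1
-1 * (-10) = 10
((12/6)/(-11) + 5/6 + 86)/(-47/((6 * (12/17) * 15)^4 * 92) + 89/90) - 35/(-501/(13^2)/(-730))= -5819190798565856211850/682119937747633143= -8531.04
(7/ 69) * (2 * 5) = 70/ 69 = 1.01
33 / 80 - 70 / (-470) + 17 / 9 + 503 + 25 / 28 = 119942573 / 236880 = 506.34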